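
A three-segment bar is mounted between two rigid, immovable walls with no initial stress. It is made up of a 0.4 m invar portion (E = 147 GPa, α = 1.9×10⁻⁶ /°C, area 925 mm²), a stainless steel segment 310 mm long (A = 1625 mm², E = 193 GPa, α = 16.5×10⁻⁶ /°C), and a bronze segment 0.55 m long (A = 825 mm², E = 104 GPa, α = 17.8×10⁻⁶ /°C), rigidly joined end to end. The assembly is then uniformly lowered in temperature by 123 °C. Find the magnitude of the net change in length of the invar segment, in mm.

Free thermal contraction of the whole bar: Σ αᵢΔT Lᵢ = 1.9×10⁻⁶×123×400 + 16.5×10⁻⁶×123×310 + 17.8×10⁻⁶×123×550 = 1.927 mm.
The rigid supports impose zero overall length change; the single axial force P common to all segments must satisfy P Σ Lᵢ/(AᵢEᵢ) = δ_free.
Σ Lᵢ/(AᵢEᵢ) = 400/(925×147×10³) + 310/(1625×193×10³) + 550/(825×104×10³) = 1.034×10⁻⁵ mm/N.
P = 1.927 / 1.034×10⁻⁵ = 186300 N = 186.3 kN, tensile.
For the invar segment, free thermal change = 1.9×10⁻⁶×123×400 = 0.09348 mm and elastic change from P = 186300×400/(925×147×10³) = 0.5481 mm; these oppose, so the net change is 0.455 mm (segment lengthens).

|ΔL| ≈ 0.455 mm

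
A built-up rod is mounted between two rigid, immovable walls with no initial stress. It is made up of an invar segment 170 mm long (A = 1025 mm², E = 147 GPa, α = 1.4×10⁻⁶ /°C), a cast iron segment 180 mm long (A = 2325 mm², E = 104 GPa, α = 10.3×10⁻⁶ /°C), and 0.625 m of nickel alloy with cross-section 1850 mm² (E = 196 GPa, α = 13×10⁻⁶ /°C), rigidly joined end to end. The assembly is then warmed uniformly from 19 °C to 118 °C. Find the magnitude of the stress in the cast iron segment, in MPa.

With the walls removed the bar would change length by δ_free = Σ αᵢΔT Lᵢ = 1.4×10⁻⁶×99×170 + 10.3×10⁻⁶×99×180 + 13×10⁻⁶×99×625 = 1.011 mm.
Since the ends are fixed, an axial force P builds up, equal in every segment, with P · Σ Lᵢ/(AᵢEᵢ) = δ_free.
The series flexibility is Σ Lᵢ/(AᵢEᵢ) = 170/(1025×147×10³) + 180/(2325×104×10³) + 625/(1850×196×10³) = 3.596×10⁻⁶ mm/N.
So P = 1.011 / 3.596×10⁻⁶ = 281.3 kN, compressive.
σ_{cast iron} = P / A = 281300 / 2325 = 121 MPa.

σ ≈ 121 MPa (compressive)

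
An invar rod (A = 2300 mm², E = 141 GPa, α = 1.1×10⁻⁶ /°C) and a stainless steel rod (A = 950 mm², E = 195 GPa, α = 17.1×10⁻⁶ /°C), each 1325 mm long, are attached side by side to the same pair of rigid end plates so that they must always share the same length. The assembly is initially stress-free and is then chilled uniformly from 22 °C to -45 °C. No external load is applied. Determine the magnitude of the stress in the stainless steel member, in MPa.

σ ≈ 133 MPa (tensile)

Both members must finish at the same length. With the larger α, the stainless steel tends to over-contract; the plates restrain it, putting the stainless steel in tension and the invar in compression. With no external load the two internal forces are equal and opposite, magnitude P.
Setting the final lengths equal and cancelling L: (α₁ − α₂)ΔT = P/(A₁E₁) + P/(A₂E₂).
|α₁ − α₂|·ΔT = 16×10⁻⁶ × 67 = 0.001072.
1/(A₁E₁) + 1/(A₂E₂) = 1/(2300×141×10³) + 1/(950×195×10³) = 8.482×10⁻⁹ N⁻¹.
So P = 0.001072 / 8.482×10⁻⁹ = 126.4 kN.
σ_{stainless steel} = P/A₂ = 126400/950 = 133 MPa, tensile.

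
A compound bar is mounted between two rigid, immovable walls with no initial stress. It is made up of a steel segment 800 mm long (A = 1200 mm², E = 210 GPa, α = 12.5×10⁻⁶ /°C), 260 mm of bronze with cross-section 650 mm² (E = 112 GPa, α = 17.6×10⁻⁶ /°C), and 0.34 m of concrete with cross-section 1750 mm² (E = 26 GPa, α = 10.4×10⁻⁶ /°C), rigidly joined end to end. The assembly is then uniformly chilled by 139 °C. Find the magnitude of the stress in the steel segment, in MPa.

σ ≈ 148 MPa (tensile)

Free thermal contraction of the whole bar: Σ αᵢΔT Lᵢ = 12.5×10⁻⁶×139×800 + 17.6×10⁻⁶×139×260 + 10.4×10⁻⁶×139×340 = 2.518 mm.
The rigid supports impose zero overall length change; the single axial force P common to all segments must satisfy P Σ Lᵢ/(AᵢEᵢ) = δ_free.
Σ Lᵢ/(AᵢEᵢ) = 800/(1200×210×10³) + 260/(650×112×10³) + 340/(1750×26×10³) = 1.422×10⁻⁵ mm/N.
Hence P = δ_free / Σ(L/AE) = 2.518/1.422×10⁻⁵ = 177.1 kN (tensile).
σ_{steel} = P / A = 177100 / 1200 = 147.6 MPa.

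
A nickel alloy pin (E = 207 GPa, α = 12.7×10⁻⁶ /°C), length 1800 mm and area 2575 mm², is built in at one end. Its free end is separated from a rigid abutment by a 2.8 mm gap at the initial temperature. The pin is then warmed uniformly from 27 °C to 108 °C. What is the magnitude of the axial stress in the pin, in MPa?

σ ≈ 0 MPa

Free thermal elongation = αΔT L = 12.7×10⁻⁶ × 81 × 1800 = 1.852 mm.
Since δ_free = 1.85 mm is less than the 2.8 mm gap, the pin never touches the wall. No axial force develops.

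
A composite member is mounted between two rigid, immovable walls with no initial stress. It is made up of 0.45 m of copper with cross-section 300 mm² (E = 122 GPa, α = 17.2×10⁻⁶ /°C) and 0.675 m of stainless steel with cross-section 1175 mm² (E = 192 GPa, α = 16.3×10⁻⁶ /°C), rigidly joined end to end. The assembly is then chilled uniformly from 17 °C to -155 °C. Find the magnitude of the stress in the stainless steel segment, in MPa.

σ ≈ 179 MPa (tensile)

Free thermal contraction of the whole bar: Σ αᵢΔT Lᵢ = 17.2×10⁻⁶×172×450 + 16.3×10⁻⁶×172×675 = 3.224 mm.
The rigid supports impose zero overall length change; the single axial force P common to all segments must satisfy P Σ Lᵢ/(AᵢEᵢ) = δ_free.
Σ Lᵢ/(AᵢEᵢ) = 450/(300×122×10³) + 675/(1175×192×10³) = 1.529×10⁻⁵ mm/N.
Hence P = δ_free / Σ(L/AE) = 3.224/1.529×10⁻⁵ = 210.9 kN (tensile).
σ_{stainless steel} = P / A = 210900 / 1175 = 179.5 MPa.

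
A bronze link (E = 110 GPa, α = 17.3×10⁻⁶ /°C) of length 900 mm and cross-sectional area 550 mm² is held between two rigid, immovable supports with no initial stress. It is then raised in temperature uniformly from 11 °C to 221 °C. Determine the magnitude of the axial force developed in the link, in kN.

The ends cannot move, so σ = EαΔT = 110×10³ × 17.3×10⁻⁶ × 210 = 399.6 MPa.
P = AEαΔT = 550 × 110×10³ × 17.3×10⁻⁶ × 210 = 219.8 kN (compressive).

P ≈ 220 kN (compressive)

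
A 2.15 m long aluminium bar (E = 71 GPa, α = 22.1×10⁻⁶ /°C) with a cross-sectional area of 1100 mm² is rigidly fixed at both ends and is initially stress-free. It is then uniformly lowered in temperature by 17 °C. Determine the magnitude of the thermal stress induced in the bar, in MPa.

σ ≈ 26.7 MPa (tensile)

Because both ends are immovable the net strain is zero, and the suppressed thermal strain is αΔT = 22.1×10⁻⁶ × 17 = 375.7×10⁻⁶.
σ = EαΔT = 71×10³ × 22.1×10⁻⁶ × 17 = 26.67 MPa (tensile; the bar is trying to contract).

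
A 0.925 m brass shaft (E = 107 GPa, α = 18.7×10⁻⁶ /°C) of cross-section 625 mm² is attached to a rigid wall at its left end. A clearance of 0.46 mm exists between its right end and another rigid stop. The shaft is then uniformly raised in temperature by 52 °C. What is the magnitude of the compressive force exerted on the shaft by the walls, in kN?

Unrestrained expansion: δ_free = αΔT L = 18.7×10⁻⁶ × 52 × 925 = 0.8995 mm.
The gap closes (δ_free > 0.46 mm) and the wall then resists a further 0.8995 − 0.46 = 0.4395 mm of expansion.
That suppressed elongation corresponds to σ = E·Δ/L = 107×10³ × 0.4395/925 = 50.84 MPa.
Force on the wall = σA = 50.84 × 625 mm² = 31.77 kN.

P ≈ 31.8 kN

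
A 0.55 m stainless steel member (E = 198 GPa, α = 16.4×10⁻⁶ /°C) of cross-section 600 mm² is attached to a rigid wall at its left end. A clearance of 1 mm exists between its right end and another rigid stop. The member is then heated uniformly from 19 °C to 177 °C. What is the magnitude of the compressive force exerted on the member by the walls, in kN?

Free thermal elongation = αΔT L = 16.4×10⁻⁶ × 158 × 550 = 1.425 mm.
After closing the 1 mm clearance, 1.425 − 1 = 0.4252 mm of expansion remains to be suppressed by the wall.
So σ = E(δ_free − g)/L = 198×10³ × 0.4252/550 = 153.1 MPa.
P = σA = 153.1 × 600 = 91.83 kN.

P ≈ 91.8 kN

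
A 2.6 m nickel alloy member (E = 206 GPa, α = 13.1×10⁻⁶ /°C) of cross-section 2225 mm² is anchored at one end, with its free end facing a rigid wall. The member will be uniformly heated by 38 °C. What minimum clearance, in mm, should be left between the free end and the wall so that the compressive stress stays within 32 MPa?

g ≈ 0.89 mm

Free expansion if unrestrained: δ_free = αΔT L = 13.1×10⁻⁶ × 38 × 2600 = 1.294 mm.
At the allowable stress the elastic shortening the wall may impose is σL/E = 32 × 2600 / (206×10³) = 0.4039 mm.
So the gap has to take up the difference, g_min = δ_free − σL/E = 1.294 − 0.4039 = 0.8904 mm.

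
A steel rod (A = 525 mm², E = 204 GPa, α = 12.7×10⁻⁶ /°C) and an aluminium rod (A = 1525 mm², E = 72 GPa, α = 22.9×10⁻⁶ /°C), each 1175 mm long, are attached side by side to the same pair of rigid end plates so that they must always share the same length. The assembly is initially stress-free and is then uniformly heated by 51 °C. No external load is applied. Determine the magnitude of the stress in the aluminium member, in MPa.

σ ≈ 18.5 MPa (compressive)

The aluminium has the larger α, so on heating it would change length more than the steel if both were free. The rigid plates force a common final length, so the aluminium is put into compression and the steel into tension, with equal and opposite forces P (no external load).
Setting the final lengths equal and cancelling L: (α₁ − α₂)ΔT = P/(A₁E₁) + P/(A₂E₂).
|α₁ − α₂|·ΔT = 10.2×10⁻⁶ × 51 = 0.0005202.
1/(A₁E₁) + 1/(A₂E₂) = 1/(525×204×10³) + 1/(1525×72×10³) = 1.844×10⁻⁸ N⁻¹.
So P = 0.0005202 / 1.844×10⁻⁸ = 28.2 kN.
σ_{aluminium} = P/A₂ = 28200/1525 = 18.49 MPa, compressive.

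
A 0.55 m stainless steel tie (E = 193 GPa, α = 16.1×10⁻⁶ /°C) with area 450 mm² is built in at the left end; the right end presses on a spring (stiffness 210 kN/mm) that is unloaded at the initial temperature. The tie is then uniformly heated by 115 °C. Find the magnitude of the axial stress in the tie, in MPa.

σ ≈ 204 MPa (compressive)

Free thermal expansion: δ_free = αΔT L = 16.1×10⁻⁶ × 115 × 550 = 1.018 mm.
With a force P in the spring, the elastic change of the tie is PL/(AE) and that of the spring is P/k; compatibility requires their sum to equal δ_free.
P [ L/(AE) + 1/k ] = δ_free → P [ 550/(450×193×10³) + 1/(210×10³) ] = 1.018.
P = 1.018 / 1.109×10⁻⁵ = 91790 N.
σ = P/A = 91790/450 = 204 MPa.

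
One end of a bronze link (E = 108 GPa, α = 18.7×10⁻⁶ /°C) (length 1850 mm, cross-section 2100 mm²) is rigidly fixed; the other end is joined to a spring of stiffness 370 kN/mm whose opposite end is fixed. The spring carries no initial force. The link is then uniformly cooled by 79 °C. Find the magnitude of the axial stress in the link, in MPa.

σ ≈ 120 MPa (tensile)

The unrestrained thermal change is αΔT L = 18.7×10⁻⁶ × 79 × 1850 = 2.733 mm.
Let P be the tensile force in the spring. The link extends elastically by PL/(AE) and the spring stretches by P/k; together these equal δ_free.
So P = δ_free / [L/(AE) + 1/k] = 2.733 / [ 1850/(2100×108×10³) + 1/(370×10³) ].
P = 2.733 / 1.086×10⁻⁵ = 251700 N.
σ = P/A = 251700/2100 = 119.8 MPa.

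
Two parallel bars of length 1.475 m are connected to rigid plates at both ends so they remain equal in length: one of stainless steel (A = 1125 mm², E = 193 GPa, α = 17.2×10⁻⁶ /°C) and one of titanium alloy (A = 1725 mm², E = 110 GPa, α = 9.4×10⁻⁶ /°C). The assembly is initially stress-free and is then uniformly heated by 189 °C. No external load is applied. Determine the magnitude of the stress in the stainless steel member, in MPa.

The stainless steel has the larger α, so on heating it would change length more than the titanium alloy if both were free. The rigid plates force a common final length, so the stainless steel is put into compression and the titanium alloy into tension, with equal and opposite forces P (no external load).
Compatibility of the two members (thermal + elastic change equal): (α₁ − α₂)ΔT = P·[1/(A₁E₁) + 1/(A₂E₂)].
|α₁ − α₂|·ΔT = 7.8×10⁻⁶ × 189 = 0.001474.
1/(A₁E₁) + 1/(A₂E₂) = 1/(1125×193×10³) + 1/(1725×110×10³) = 9.876×10⁻⁹ N⁻¹.
So P = 0.001474 / 9.876×10⁻⁹ = 149.3 kN.
σ_{stainless steel} = P/A₁ = 149300/1125 = 132.7 MPa, compressive.

σ ≈ 133 MPa (compressive)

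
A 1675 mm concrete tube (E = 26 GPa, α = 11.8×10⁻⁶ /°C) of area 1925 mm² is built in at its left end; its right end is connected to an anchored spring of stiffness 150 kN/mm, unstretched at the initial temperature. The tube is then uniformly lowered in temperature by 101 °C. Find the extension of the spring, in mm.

If the spring were absent the tube would shorten by αΔT L = 11.8×10⁻⁶ × 101 × 1675 = 1.996 mm.
With a force P in the spring, the elastic change of the tube is PL/(AE) and that of the spring is P/k; compatibility requires their sum to equal δ_free.
So P = δ_free / [L/(AE) + 1/k] = 1.996 / [ 1675/(1925×26×10³) + 1/(150×10³) ].
P = 1.996 / 4.013×10⁻⁵ = 49740 N.
Spring extension = P/k = 49740/(150×10³) = 0.3316 mm.

δ ≈ 0.332 mm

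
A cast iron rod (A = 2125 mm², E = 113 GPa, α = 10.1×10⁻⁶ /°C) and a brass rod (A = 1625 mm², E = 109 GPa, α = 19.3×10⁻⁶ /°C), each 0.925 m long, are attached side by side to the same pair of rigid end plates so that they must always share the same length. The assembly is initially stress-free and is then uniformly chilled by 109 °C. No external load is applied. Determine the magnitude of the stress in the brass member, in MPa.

Equilibrium of a rigid end plate with no external load gives equal and opposite internal forces ±P in the two members. Since α_{brass} > α_{cast iron}, cooling drives the brass into tension and the cast iron into compression.
Equating the net (thermal + elastic) strains gives |α₁ − α₂|·ΔT = P·[1/(A₁E₁) + 1/(A₂E₂)].
|α₁ − α₂|·ΔT = 9.2×10⁻⁶ × 109 = 0.001003.
1/(A₁E₁) + 1/(A₂E₂) = 1/(2125×113×10³) + 1/(1625×109×10³) = 9.81×10⁻⁹ N⁻¹.
So P = 0.001003 / 9.81×10⁻⁹ = 102.2 kN.
σ_{brass} = P/A₂ = 102200/1625 = 62.9 MPa, tensile.

σ ≈ 62.9 MPa (tensile)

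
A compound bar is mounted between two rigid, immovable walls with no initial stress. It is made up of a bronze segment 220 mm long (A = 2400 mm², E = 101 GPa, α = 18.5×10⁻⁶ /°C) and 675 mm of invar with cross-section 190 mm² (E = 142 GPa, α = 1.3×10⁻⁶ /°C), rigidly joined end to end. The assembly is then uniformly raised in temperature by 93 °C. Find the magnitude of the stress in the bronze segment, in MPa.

σ ≈ 7.39 MPa (compressive)

Free thermal expansion of the whole bar: Σ αᵢΔT Lᵢ = 18.5×10⁻⁶×93×220 + 1.3×10⁻⁶×93×675 = 0.4601 mm.
Since the ends are fixed, an axial force P builds up, equal in every segment, with P · Σ Lᵢ/(AᵢEᵢ) = δ_free.
The series flexibility is Σ Lᵢ/(AᵢEᵢ) = 220/(2400×101×10³) + 675/(190×142×10³) = 2.593×10⁻⁵ mm/N.
Hence P = δ_free / Σ(L/AE) = 0.4601/2.593×10⁻⁵ = 17.75 kN (compressive).
σ_{bronze} = P / A = 17750 / 2400 = 7.395 MPa.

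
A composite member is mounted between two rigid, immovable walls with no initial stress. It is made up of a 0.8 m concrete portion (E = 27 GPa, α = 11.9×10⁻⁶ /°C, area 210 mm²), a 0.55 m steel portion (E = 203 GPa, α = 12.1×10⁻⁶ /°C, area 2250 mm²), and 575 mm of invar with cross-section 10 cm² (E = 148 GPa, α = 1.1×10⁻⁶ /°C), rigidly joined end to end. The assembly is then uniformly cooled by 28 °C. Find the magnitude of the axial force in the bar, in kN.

P ≈ 3.22 kN (tensile)

If the supports were absent, the total length change would be Σ αᵢΔT Lᵢ = 11.9×10⁻⁶×28×800 + 12.1×10⁻⁶×28×550 + 1.1×10⁻⁶×28×575 = 0.4706 mm.
The rigid supports impose zero overall length change; the single axial force P common to all segments must satisfy P Σ Lᵢ/(AᵢEᵢ) = δ_free.
The series flexibility is Σ Lᵢ/(AᵢEᵢ) = 800/(210×27×10³) + 550/(2250×203×10³) + 575/(1000×148×10³) = 0.0001462 mm/N.
Hence P = δ_free / Σ(L/AE) = 0.4706/0.0001462 = 3.219 kN (tensile).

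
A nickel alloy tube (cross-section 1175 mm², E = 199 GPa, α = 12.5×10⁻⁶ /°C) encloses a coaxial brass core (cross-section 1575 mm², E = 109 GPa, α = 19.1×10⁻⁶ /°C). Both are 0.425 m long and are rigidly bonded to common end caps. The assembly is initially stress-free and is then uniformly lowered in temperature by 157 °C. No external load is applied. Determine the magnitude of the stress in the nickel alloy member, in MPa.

Both members must finish at the same length. With the larger α, the brass tends to over-contract; the plates restrain it, putting the brass in tension and the nickel alloy in compression. With no external load the two internal forces are equal and opposite, magnitude P.
Compatibility of the two members (thermal + elastic change equal): (α₁ − α₂)ΔT = P·[1/(A₁E₁) + 1/(A₂E₂)].
|α₁ − α₂|·ΔT = 6.6×10⁻⁶ × 157 = 0.001036.
1/(A₁E₁) + 1/(A₂E₂) = 1/(1175×199×10³) + 1/(1575×109×10³) = 1.01×10⁻⁸ N⁻¹.
So P = 0.001036 / 1.01×10⁻⁸ = 102.6 kN.
σ_{nickel alloy} = P/A₁ = 102600/1175 = 87.3 MPa, compressive.

σ ≈ 87.3 MPa (compressive)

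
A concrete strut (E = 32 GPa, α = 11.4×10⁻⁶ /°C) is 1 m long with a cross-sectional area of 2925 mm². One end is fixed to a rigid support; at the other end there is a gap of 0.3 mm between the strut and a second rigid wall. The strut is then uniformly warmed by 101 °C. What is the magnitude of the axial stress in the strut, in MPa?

σ ≈ 27.2 MPa (compressive)

Free thermal elongation = αΔT L = 11.4×10⁻⁶ × 101 × 1000 = 1.151 mm.
The gap closes (δ_free > 0.3 mm) and the wall then resists a further 1.151 − 0.3 = 0.8514 mm of expansion.
So σ = E(δ_free − g)/L = 32×10³ × 0.8514/1000 = 27.24 MPa.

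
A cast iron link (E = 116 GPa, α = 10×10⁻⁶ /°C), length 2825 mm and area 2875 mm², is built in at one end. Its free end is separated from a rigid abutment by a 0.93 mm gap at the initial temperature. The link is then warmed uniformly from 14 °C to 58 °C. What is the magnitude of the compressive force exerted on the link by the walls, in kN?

P ≈ 37 kN

Unrestrained expansion: δ_free = αΔT L = 10×10⁻⁶ × 44 × 2825 = 1.243 mm.
After closing the 0.93 mm clearance, 1.243 − 0.93 = 0.313 mm of expansion remains to be suppressed by the wall.
That suppressed elongation corresponds to σ = E·Δ/L = 116×10³ × 0.313/2825 = 12.85 MPa.
Force on the wall = σA = 12.85 × 2875 mm² = 36.95 kN.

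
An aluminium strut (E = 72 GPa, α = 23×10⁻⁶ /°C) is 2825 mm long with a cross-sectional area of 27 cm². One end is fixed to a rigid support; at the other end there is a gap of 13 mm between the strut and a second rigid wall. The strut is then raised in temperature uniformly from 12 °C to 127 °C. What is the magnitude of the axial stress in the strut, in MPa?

Unrestrained expansion: δ_free = αΔT L = 23×10⁻⁶ × 115 × 2825 = 7.472 mm.
This is smaller than the 13 mm clearance, so the strut expands freely without reaching the stop — the stress is zero.

σ ≈ 0 MPa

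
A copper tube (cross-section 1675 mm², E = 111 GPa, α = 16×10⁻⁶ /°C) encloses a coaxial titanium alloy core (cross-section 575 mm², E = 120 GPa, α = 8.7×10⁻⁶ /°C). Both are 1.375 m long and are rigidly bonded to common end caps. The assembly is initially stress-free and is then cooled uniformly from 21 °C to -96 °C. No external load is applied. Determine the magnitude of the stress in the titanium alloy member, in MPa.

The copper has the larger α, so on cooling it would change length more than the titanium alloy if both were free. The rigid plates force a common final length, so the copper is put into tension and the titanium alloy into compression, with equal and opposite forces P (no external load).
Compatibility of the two members (thermal + elastic change equal): (α₁ − α₂)ΔT = P·[1/(A₁E₁) + 1/(A₂E₂)].
|α₁ − α₂|·ΔT = 7.3×10⁻⁶ × 117 = 0.0008541.
1/(A₁E₁) + 1/(A₂E₂) = 1/(1675×111×10³) + 1/(575×120×10³) = 1.987×10⁻⁸ N⁻¹.
P = 0.0008541 / 1.987×10⁻⁸ = 42980 N = 42.98 kN.
σ_{titanium alloy} = P/A₂ = 42980/575 = 74.75 MPa, compressive.

σ ≈ 74.8 MPa (compressive)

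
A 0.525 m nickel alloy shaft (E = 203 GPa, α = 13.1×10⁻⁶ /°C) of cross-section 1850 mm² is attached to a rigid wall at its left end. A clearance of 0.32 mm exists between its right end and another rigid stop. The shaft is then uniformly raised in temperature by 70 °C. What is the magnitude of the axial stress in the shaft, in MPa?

If the wall were absent the shaft would grow by αΔT L = 13.1×10⁻⁶ × 70 × 525 = 0.4814 mm.
The gap closes (δ_free > 0.32 mm) and the wall then resists a further 0.4814 − 0.32 = 0.1614 mm of expansion.
So σ = E(δ_free − g)/L = 203×10³ × 0.1614/525 = 62.42 MPa.

σ ≈ 62.4 MPa (compressive)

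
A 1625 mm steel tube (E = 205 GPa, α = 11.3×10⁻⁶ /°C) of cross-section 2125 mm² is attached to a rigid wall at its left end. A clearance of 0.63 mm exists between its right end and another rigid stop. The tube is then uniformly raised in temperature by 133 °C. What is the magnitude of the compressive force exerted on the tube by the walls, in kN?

Free thermal elongation = αΔT L = 11.3×10⁻⁶ × 133 × 1625 = 2.442 mm.
This exceeds the 0.63 mm gap, so the wall pushes back. The portion of expansion that must be recovered elastically is δ_free − gap = 2.442 − 0.63 = 1.812 mm.
So σ = E(δ_free − g)/L = 205×10³ × 1.812/1625 = 228.6 MPa.
P = σA = 228.6 × 2125 = 485.8 kN.

P ≈ 486 kN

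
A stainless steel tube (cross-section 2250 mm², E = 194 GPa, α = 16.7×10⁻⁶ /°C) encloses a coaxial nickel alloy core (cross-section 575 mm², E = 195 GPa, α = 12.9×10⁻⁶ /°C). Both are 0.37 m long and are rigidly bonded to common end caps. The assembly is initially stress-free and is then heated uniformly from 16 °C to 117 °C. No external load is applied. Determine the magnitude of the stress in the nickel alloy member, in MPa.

σ ≈ 59.5 MPa (tensile)

Equilibrium of a rigid end plate with no external load gives equal and opposite internal forces ±P in the two members. Since α_{stainless steel} > α_{nickel alloy}, heating drives the stainless steel into compression and the nickel alloy into tension.
Setting the final lengths equal and cancelling L: (α₁ − α₂)ΔT = P/(A₁E₁) + P/(A₂E₂).
|α₁ − α₂|·ΔT = 3.8×10⁻⁶ × 101 = 0.0003838.
1/(A₁E₁) + 1/(A₂E₂) = 1/(2250×194×10³) + 1/(575×195×10³) = 1.121×10⁻⁸ N⁻¹.
P = 0.0003838 / 1.121×10⁻⁸ = 34240 N = 34.24 kN.
σ_{nickel alloy} = P/A₂ = 34240/575 = 59.55 MPa, tensile.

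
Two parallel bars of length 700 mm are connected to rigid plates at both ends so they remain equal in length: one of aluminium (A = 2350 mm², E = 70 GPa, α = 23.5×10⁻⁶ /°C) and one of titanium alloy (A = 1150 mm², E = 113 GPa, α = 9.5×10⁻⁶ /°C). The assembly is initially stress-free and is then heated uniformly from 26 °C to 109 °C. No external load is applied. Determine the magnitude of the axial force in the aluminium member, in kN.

P ≈ 84.4 kN (compressive in the aluminium)

Both members must finish at the same length. With the larger α, the aluminium tends to over-expand; the plates restrain it, putting the aluminium in compression and the titanium alloy in tension. With no external load the two internal forces are equal and opposite, magnitude P.
Setting the final lengths equal and cancelling L: (α₁ − α₂)ΔT = P/(A₁E₁) + P/(A₂E₂).
|α₁ − α₂|·ΔT = 14×10⁻⁶ × 83 = 0.001162.
1/(A₁E₁) + 1/(A₂E₂) = 1/(2350×70×10³) + 1/(1150×113×10³) = 1.377×10⁻⁸ N⁻¹.
P = 0.001162 / 1.377×10⁻⁸ = 84360 N = 84.36 kN.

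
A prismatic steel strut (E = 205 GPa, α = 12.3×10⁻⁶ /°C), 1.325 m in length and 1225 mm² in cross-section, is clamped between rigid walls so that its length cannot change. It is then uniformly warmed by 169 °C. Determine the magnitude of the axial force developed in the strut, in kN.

Full restraint means ε = 0, so the stress is σ = EαΔT = 205×10³ × 12.3×10⁻⁶ × 169 = 426.1 MPa.
P = AEαΔT = 1225 × 205×10³ × 12.3×10⁻⁶ × 169 = 522 kN (compressive).

P ≈ 522 kN (compressive)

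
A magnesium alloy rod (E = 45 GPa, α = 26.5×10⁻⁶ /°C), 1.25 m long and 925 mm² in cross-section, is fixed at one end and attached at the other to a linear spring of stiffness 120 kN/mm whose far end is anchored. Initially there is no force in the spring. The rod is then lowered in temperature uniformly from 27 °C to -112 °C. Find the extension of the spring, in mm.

δ ≈ 1 mm

If the spring were absent the rod would shorten by αΔT L = 26.5×10⁻⁶ × 139 × 1250 = 4.604 mm.
Let P be the tensile force in the spring. The rod extends elastically by PL/(AE) and the spring stretches by P/k; together these equal δ_free.
So P = δ_free / [L/(AE) + 1/k] = 4.604 / [ 1250/(925×45×10³) + 1/(120×10³) ].
P = 4.604 / 3.836×10⁻⁵ = 120000 N.
Spring extension = P/k = 120000/(120×10³) = 1 mm.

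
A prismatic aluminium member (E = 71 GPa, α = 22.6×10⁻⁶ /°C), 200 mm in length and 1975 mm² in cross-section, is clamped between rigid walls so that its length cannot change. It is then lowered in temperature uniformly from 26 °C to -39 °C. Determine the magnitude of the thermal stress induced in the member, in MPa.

Because both ends are immovable the net strain is zero, and the suppressed thermal strain is αΔT = 22.6×10⁻⁶ × 65 = 1469×10⁻⁶.
The stress required to suppress this strain is σ = Eε = 71×10³ × 1469×10⁻⁶ = 104.3 MPa, tensile since the member is trying to contract.

σ ≈ 104 MPa (tensile)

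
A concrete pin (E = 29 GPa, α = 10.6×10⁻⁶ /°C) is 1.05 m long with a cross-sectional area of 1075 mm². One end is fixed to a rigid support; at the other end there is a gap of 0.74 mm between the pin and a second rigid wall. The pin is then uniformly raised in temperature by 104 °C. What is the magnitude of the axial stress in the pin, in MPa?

Unrestrained expansion: δ_free = αΔT L = 10.6×10⁻⁶ × 104 × 1050 = 1.158 mm.
The gap closes (δ_free > 0.74 mm) and the wall then resists a further 1.158 − 0.74 = 0.4175 mm of expansion.
That suppressed elongation corresponds to σ = E·Δ/L = 29×10³ × 0.4175/1050 = 11.53 MPa.

σ ≈ 11.5 MPa (compressive)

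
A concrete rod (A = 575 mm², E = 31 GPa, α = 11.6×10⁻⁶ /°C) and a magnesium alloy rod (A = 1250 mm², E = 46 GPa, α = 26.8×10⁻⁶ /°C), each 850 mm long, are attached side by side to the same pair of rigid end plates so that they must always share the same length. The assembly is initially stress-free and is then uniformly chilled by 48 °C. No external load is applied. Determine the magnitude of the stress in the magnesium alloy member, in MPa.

σ ≈ 7.94 MPa (tensile)

The magnesium alloy has the larger α, so on cooling it would change length more than the concrete if both were free. The rigid plates force a common final length, so the magnesium alloy is put into tension and the concrete into compression, with equal and opposite forces P (no external load).
Setting the final lengths equal and cancelling L: (α₁ − α₂)ΔT = P/(A₁E₁) + P/(A₂E₂).
|α₁ − α₂|·ΔT = 15.2×10⁻⁶ × 48 = 0.0007296.
1/(A₁E₁) + 1/(A₂E₂) = 1/(575×31×10³) + 1/(1250×46×10³) = 7.349×10⁻⁸ N⁻¹.
So P = 0.0007296 / 7.349×10⁻⁸ = 9.928 kN.
σ_{magnesium alloy} = P/A₂ = 9928/1250 = 7.942 MPa, tensile.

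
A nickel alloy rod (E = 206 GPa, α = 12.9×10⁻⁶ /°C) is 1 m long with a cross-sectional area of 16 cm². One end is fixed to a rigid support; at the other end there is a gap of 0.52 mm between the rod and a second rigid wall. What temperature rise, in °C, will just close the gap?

ΔT ≈ 40.3 °C

Contact occurs when the free expansion equals the gap: αΔT L = 0.52 mm.
ΔT = 0.52 / (12.9×10⁻⁶ × 1000) = 40.31 °C.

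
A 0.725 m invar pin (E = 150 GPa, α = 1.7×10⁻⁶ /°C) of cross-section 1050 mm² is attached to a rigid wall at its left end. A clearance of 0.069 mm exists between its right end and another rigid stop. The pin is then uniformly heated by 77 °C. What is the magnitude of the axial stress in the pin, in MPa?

σ ≈ 5.36 MPa (compressive)

If the wall were absent the pin would grow by αΔT L = 1.7×10⁻⁶ × 77 × 725 = 0.0949 mm.
After closing the 0.069 mm clearance, 0.0949 − 0.069 = 0.0259 mm of expansion remains to be suppressed by the wall.
So σ = E(δ_free − g)/L = 150×10³ × 0.0259/725 = 5.359 MPa.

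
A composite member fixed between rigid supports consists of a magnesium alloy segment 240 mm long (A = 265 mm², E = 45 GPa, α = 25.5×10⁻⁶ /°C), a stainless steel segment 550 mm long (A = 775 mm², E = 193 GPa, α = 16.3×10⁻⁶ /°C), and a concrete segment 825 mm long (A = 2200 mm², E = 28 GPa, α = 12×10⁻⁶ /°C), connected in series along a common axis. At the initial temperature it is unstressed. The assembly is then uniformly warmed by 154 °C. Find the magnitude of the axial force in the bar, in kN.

Free thermal expansion of the whole bar: Σ αᵢΔT Lᵢ = 25.5×10⁻⁶×154×240 + 16.3×10⁻⁶×154×550 + 12×10⁻⁶×154×825 = 3.848 mm.
The rigid supports impose zero overall length change; the single axial force P common to all segments must satisfy P Σ Lᵢ/(AᵢEᵢ) = δ_free.
The series flexibility is Σ Lᵢ/(AᵢEᵢ) = 240/(265×45×10³) + 550/(775×193×10³) + 825/(2200×28×10³) = 3.72×10⁻⁵ mm/N.
So P = 3.848 / 3.72×10⁻⁵ = 103.4 kN, compressive.

P ≈ 103 kN (compressive)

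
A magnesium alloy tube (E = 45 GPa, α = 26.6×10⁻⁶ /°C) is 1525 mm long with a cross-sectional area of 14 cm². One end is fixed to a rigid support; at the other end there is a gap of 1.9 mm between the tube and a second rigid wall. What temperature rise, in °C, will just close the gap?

Contact occurs when the free expansion equals the gap: αΔT L = 1.9 mm.
So ΔT = g/(αL) = 1.9/(26.6×10⁻⁶ × 1525) = 46.84 °C.

ΔT ≈ 46.8 °C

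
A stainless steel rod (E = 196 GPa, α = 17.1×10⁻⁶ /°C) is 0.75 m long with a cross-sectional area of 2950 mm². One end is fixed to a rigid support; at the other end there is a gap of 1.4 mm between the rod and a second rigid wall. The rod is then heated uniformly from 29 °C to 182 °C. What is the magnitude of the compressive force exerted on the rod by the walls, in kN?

P ≈ 433 kN

Unrestrained expansion: δ_free = αΔT L = 17.1×10⁻⁶ × 153 × 750 = 1.962 mm.
This exceeds the 1.4 mm gap, so the wall pushes back. The portion of expansion that must be recovered elastically is δ_free − gap = 1.962 − 1.4 = 0.5622 mm.
That suppressed elongation corresponds to σ = E·Δ/L = 196×10³ × 0.5622/750 = 146.9 MPa.
P = σA = 146.9 × 2950 = 433.4 kN.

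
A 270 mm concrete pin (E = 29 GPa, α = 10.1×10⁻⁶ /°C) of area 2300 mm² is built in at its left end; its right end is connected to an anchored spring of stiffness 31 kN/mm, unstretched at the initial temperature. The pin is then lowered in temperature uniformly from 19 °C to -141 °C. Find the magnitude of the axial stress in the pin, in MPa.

The unrestrained thermal change is αΔT L = 10.1×10⁻⁶ × 160 × 270 = 0.4363 mm.
Let P be the tensile force in the spring. The pin extends elastically by PL/(AE) and the spring stretches by P/k; together these equal δ_free.
P [ L/(AE) + 1/k ] = δ_free → P [ 270/(2300×29×10³) + 1/(31×10³) ] = 0.4363.
P = 0.4363 / 3.631×10⁻⁵ = 12020 N.
σ = P/A = 12020/2300 = 5.225 MPa.

σ ≈ 5.23 MPa (tensile)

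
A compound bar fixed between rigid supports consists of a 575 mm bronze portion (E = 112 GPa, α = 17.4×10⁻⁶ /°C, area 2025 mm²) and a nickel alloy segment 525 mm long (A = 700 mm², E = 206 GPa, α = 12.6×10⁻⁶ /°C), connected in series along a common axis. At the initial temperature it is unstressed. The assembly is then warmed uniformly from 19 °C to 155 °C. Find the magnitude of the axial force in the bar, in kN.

With the walls removed the bar would change length by δ_free = Σ αᵢΔT Lᵢ = 17.4×10⁻⁶×136×575 + 12.6×10⁻⁶×136×525 = 2.26 mm.
The rigid supports impose zero overall length change; the single axial force P common to all segments must satisfy P Σ Lᵢ/(AᵢEᵢ) = δ_free.
The series flexibility is Σ Lᵢ/(AᵢEᵢ) = 575/(2025×112×10³) + 525/(700×206×10³) = 6.176×10⁻⁶ mm/N.
P = 2.26 / 6.176×10⁻⁶ = 366000 N = 366 kN, compressive.

P ≈ 366 kN (compressive)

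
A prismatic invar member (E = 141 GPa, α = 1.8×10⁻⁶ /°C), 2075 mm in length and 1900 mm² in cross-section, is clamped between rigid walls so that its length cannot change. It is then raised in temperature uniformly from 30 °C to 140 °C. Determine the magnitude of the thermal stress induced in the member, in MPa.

σ ≈ 27.9 MPa (compressive)

With length fixed, the mechanical strain must cancel the thermal strain αΔT = 1.8×10⁻⁶ × 110 = 198×10⁻⁶.
Hence σ = E·αΔT = 141×10³ × 198×10⁻⁶ = 27.92 MPa, compressive.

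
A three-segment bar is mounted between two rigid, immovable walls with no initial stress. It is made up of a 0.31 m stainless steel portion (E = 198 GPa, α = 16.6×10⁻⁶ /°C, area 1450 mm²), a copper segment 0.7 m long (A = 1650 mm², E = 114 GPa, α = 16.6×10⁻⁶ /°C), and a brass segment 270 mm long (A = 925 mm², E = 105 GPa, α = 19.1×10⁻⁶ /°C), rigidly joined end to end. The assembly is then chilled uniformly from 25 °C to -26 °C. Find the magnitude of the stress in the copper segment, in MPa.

σ ≈ 89.4 MPa (tensile)

If the supports were absent, the total length change would be Σ αᵢΔT Lᵢ = 16.6×10⁻⁶×51×310 + 16.6×10⁻⁶×51×700 + 19.1×10⁻⁶×51×270 = 1.118 mm.
The walls prevent any net length change, so an axial force P (same in every segment) develops. Compatibility: P · Σ Lᵢ/(AᵢEᵢ) = δ_free.
Σ Lᵢ/(AᵢEᵢ) = 310/(1450×198×10³) + 700/(1650×114×10³) + 270/(925×105×10³) = 7.581×10⁻⁶ mm/N.
So P = 1.118 / 7.581×10⁻⁶ = 147.5 kN, tensile.
σ_{copper} = P / A = 147500 / 1650 = 89.38 MPa.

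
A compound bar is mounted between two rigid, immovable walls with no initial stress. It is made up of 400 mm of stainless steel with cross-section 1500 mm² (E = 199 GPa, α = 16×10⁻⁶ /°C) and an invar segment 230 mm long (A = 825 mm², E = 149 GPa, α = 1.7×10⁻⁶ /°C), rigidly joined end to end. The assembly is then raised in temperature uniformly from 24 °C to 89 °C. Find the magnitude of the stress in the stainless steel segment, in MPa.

With the walls removed the bar would change length by δ_free = Σ αᵢΔT Lᵢ = 16×10⁻⁶×65×400 + 1.7×10⁻⁶×65×230 = 0.4414 mm.
The rigid supports impose zero overall length change; the single axial force P common to all segments must satisfy P Σ Lᵢ/(AᵢEᵢ) = δ_free.
The series flexibility is Σ Lᵢ/(AᵢEᵢ) = 400/(1500×199×10³) + 230/(825×149×10³) = 3.211×10⁻⁶ mm/N.
Hence P = δ_free / Σ(L/AE) = 0.4414/3.211×10⁻⁶ = 137.5 kN (compressive).
σ_{stainless steel} = P / A = 137500 / 1500 = 91.64 MPa.

σ ≈ 91.6 MPa (compressive)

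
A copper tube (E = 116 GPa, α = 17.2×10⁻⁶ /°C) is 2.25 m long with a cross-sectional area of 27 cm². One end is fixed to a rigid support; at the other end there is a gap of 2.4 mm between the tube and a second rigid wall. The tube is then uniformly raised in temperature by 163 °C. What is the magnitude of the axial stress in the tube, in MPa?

Free thermal elongation = αΔT L = 17.2×10⁻⁶ × 163 × 2250 = 6.308 mm.
After closing the 2.4 mm clearance, 6.308 − 2.4 = 3.908 mm of expansion remains to be suppressed by the wall.
So σ = E(δ_free − g)/L = 116×10³ × 3.908/2250 = 201.5 MPa.

σ ≈ 201 MPa (compressive)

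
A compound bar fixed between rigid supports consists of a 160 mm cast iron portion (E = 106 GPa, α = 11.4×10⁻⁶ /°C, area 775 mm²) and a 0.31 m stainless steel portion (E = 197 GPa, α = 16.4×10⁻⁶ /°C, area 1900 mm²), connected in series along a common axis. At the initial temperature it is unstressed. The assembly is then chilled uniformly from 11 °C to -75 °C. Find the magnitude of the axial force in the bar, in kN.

If the supports were absent, the total length change would be Σ αᵢΔT Lᵢ = 11.4×10⁻⁶×86×160 + 16.4×10⁻⁶×86×310 = 0.5941 mm.
Since the ends are fixed, an axial force P builds up, equal in every segment, with P · Σ Lᵢ/(AᵢEᵢ) = δ_free.
Σ Lᵢ/(AᵢEᵢ) = 160/(775×106×10³) + 310/(1900×197×10³) = 2.776×10⁻⁶ mm/N.
Hence P = δ_free / Σ(L/AE) = 0.5941/2.776×10⁻⁶ = 214 kN (tensile).

P ≈ 214 kN (tensile)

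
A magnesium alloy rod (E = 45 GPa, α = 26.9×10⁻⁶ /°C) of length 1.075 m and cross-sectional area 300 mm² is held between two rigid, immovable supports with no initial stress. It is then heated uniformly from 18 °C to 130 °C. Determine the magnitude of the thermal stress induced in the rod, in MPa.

Because both ends are immovable the net strain is zero, and the suppressed thermal strain is αΔT = 26.9×10⁻⁶ × 112 = 3012.8×10⁻⁶.
Hence σ = E·αΔT = 45×10³ × 3012.8×10⁻⁶ = 135.6 MPa, compressive.

σ ≈ 136 MPa (compressive)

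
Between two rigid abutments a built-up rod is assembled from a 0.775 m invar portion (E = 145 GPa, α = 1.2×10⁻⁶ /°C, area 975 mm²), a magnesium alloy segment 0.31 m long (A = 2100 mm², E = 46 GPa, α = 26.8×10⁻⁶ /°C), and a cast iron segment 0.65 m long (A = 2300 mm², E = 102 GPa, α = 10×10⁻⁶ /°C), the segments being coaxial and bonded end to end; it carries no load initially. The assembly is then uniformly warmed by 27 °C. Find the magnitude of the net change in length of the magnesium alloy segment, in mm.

Free thermal expansion of the whole bar: Σ αᵢΔT Lᵢ = 1.2×10⁻⁶×27×775 + 26.8×10⁻⁶×27×310 + 10×10⁻⁶×27×650 = 0.4249 mm.
The rigid supports impose zero overall length change; the single axial force P common to all segments must satisfy P Σ Lᵢ/(AᵢEᵢ) = δ_free.
Σ Lᵢ/(AᵢEᵢ) = 775/(975×145×10³) + 310/(2100×46×10³) + 650/(2300×102×10³) = 1.146×10⁻⁵ mm/N.
P = 0.4249 / 1.146×10⁻⁵ = 37070 N = 37.07 kN, compressive.
For the magnesium alloy segment, free thermal change = 26.8×10⁻⁶×27×310 = 0.2243 mm and elastic change from P = 37070×310/(2100×46×10³) = 0.119 mm; these oppose, so the net change is 0.105 mm (segment lengthens).

|ΔL| ≈ 0.105 mm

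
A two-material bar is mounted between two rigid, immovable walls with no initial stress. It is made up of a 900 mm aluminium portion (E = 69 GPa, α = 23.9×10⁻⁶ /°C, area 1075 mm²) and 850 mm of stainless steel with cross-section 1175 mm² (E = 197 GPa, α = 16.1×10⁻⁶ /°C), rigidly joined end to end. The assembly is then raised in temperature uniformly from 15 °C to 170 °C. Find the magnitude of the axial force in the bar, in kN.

P ≈ 345 kN (compressive)

If the supports were absent, the total length change would be Σ αᵢΔT Lᵢ = 23.9×10⁻⁶×155×900 + 16.1×10⁻⁶×155×850 = 5.455 mm.
Since the ends are fixed, an axial force P builds up, equal in every segment, with P · Σ Lᵢ/(AᵢEᵢ) = δ_free.
Σ Lᵢ/(AᵢEᵢ) = 900/(1075×69×10³) + 850/(1175×197×10³) = 1.581×10⁻⁵ mm/N.
P = 5.455 / 1.581×10⁻⁵ = 345100 N = 345.1 kN, compressive.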